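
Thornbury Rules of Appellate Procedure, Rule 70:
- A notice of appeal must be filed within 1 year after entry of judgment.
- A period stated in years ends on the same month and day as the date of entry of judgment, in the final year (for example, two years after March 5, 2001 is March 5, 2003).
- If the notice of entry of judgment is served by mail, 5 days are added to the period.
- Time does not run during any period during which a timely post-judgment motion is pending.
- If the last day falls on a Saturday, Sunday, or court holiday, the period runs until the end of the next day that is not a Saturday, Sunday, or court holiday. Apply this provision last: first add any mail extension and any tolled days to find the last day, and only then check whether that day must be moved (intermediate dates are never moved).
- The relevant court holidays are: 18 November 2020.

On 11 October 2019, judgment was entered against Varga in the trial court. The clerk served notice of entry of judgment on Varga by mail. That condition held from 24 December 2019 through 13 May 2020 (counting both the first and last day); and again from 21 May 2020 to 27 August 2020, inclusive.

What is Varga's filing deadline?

June 14, 2021

1 year after 11 October 2019 is October 11, 2020.
Service was by mail, adding 5 days: October 11, 2020 + 5 days = October 16, 2020.
From December 24, 2019 through May 13, 2020 inclusive is 142 days; tolling adds 142 days: October 16, 2020 + 142 days = March 7, 2021.
From May 21, 2020 through August 27, 2020 inclusive is 99 days; tolling adds 99 days: March 7, 2021 + 99 days = June 14, 2021.
June 14, 2021 is a Monday and not a court holiday, so no extension applies.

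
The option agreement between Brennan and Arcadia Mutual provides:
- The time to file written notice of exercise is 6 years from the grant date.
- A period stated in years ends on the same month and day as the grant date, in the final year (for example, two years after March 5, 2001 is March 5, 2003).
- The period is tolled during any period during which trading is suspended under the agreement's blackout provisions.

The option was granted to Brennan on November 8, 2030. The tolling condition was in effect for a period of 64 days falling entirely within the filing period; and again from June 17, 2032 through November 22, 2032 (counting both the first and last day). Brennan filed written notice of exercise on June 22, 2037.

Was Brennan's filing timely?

6 years after November 8, 2030 is November 8, 2036.
Tolling adds 64 days: November 8, 2036 + 64 days = January 11, 2037.
From June 17, 2032 through November 22, 2032 inclusive is 159 days; tolling adds 159 days: January 11, 2037 + 159 days = June 19, 2037.
The deadline is June 19, 2037; the filing on June 22, 2037 is after that date.

No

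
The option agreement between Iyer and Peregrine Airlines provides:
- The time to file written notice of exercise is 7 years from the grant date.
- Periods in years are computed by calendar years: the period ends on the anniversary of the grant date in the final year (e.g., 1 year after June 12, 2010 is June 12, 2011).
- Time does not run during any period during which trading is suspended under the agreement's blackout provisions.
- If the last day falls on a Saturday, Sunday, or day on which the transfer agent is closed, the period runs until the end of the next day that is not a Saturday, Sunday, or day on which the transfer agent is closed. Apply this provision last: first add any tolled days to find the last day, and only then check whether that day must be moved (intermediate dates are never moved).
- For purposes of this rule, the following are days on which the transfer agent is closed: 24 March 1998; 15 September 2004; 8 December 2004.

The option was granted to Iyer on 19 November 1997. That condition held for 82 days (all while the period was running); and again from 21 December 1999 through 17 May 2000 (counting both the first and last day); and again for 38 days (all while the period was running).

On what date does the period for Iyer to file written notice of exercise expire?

August 15, 2005

7 years after 19 November 1997 is November 19, 2004.
Tolling adds 82 days: November 19, 2004 + 82 days = February 9, 2005.
From December 21, 1999 through May 17, 2000 inclusive is 149 days; tolling adds 149 days: February 9, 2005 + 149 days = July 8, 2005.
Tolling adds 38 days: July 8, 2005 + 38 days = August 15, 2005.
August 15, 2005 is a Monday and not a day on which the transfer agent is closed, so no extension applies.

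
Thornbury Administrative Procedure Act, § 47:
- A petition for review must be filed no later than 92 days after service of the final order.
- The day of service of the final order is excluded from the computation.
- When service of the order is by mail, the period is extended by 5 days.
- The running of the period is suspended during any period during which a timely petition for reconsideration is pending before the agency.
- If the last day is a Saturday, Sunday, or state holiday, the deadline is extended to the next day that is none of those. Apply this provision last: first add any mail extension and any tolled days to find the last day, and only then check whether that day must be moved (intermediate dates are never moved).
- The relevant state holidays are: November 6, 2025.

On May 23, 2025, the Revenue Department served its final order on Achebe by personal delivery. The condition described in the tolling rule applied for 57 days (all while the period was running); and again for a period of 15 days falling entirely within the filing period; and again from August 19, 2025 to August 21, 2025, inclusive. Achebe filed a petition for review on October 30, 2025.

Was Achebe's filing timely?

92 days after May 23, 2025 is August 23, 2025.
Service was not by mail, so no mail extension applies.
Tolling adds 57 days: August 23, 2025 + 57 days = October 19, 2025.
Tolling adds 15 days: October 19, 2025 + 15 days = November 3, 2025.
From August 19, 2025 through August 21, 2025 inclusive is 3 days; tolling adds 3 days: November 3, 2025 + 3 days = November 6, 2025.
November 6, 2025 is a listed holiday. The next qualifying day is November 7, 2025.
The deadline is November 7, 2025; the filing on October 30, 2025 is on or before that date.

Yes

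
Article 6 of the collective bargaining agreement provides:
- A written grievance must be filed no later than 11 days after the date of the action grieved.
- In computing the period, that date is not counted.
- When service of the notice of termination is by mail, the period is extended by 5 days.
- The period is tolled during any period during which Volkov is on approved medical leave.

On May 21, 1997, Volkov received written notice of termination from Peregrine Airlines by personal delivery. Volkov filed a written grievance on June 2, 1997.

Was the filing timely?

No

11 days after May 21, 1997 is June 1, 1997.
Service was not by mail, so no mail extension applies.
The deadline is June 1, 1997; the filing on June 2, 1997 is after that date.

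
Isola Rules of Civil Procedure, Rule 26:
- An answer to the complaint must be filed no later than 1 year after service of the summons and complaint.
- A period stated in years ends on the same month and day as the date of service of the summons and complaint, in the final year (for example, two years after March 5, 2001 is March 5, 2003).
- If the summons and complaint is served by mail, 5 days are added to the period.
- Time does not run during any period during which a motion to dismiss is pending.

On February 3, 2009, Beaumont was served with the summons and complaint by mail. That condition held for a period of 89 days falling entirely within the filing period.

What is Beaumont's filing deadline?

1 year after February 3, 2009 is February 3, 2010.
Service was by mail, adding 5 days: February 3, 2010 + 5 days = February 8, 2010.
Tolling adds 89 days: February 8, 2010 + 89 days = May 8, 2010.

May 8, 2010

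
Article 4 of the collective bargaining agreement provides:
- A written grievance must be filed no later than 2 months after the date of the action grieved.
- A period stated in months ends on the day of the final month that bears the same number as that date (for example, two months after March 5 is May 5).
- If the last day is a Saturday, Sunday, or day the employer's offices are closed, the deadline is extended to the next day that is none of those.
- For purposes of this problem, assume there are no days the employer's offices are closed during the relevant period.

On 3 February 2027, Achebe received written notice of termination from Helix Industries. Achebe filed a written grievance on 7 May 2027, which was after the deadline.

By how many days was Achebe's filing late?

32 days

2 months after 3 February 2027 is April 3, 2027.
April 3, 2027 is Saturday; April 4, 2027 is Sunday. The next qualifying day is April 5, 2027.
The deadline is April 5, 2027; from April 5, 2027 to May 7, 2027 is 32 days.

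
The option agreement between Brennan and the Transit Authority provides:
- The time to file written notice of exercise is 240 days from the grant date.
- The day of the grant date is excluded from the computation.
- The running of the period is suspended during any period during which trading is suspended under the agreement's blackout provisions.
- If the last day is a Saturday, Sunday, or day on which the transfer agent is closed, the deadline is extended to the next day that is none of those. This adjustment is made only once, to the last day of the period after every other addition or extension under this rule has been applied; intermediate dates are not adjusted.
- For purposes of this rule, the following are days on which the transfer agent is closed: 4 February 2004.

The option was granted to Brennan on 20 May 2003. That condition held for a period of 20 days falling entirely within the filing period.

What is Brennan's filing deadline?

February 5, 2004

240 days after 20 May 2003 is January 15, 2004.
Tolling adds 20 days: January 15, 2004 + 20 days = February 4, 2004.
February 4, 2004 is a listed holiday. The next qualifying day is February 5, 2004.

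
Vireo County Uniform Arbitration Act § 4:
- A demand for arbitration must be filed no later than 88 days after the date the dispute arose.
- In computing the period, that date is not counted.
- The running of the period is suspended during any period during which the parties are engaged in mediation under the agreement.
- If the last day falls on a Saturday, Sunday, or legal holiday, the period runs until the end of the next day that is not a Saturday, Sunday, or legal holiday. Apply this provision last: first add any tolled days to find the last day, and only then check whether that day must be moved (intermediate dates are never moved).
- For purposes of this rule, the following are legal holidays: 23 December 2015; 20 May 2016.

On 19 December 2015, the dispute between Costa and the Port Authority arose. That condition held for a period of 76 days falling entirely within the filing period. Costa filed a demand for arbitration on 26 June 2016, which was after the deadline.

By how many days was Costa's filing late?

26 days

88 days after 19 December 2015 is March 16, 2016.
Tolling adds 76 days: March 16, 2016 + 76 days = May 31, 2016.
May 31, 2016 is a Tuesday and not a legal holiday, so no extension applies.
The deadline is May 31, 2016; from May 31, 2016 to June 26, 2016 is 26 days.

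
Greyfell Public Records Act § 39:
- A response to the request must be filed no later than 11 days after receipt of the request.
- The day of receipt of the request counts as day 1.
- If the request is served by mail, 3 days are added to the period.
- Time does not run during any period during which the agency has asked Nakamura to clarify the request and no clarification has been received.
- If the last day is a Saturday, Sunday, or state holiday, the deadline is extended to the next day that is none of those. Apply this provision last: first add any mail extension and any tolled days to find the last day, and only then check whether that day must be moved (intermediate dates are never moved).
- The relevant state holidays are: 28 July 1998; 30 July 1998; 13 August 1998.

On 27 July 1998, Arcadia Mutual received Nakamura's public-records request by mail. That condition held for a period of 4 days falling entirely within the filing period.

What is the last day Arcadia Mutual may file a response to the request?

August 14, 1998

Counting 27 July 1998 as day 1, day 11 is August 6, 1998.
Service was by mail, adding 3 days: August 6, 1998 + 3 days = August 9, 1998.
Tolling adds 4 days: August 9, 1998 + 4 days = August 13, 1998.
August 13, 1998 is a listed holiday. The next qualifying day is August 14, 1998.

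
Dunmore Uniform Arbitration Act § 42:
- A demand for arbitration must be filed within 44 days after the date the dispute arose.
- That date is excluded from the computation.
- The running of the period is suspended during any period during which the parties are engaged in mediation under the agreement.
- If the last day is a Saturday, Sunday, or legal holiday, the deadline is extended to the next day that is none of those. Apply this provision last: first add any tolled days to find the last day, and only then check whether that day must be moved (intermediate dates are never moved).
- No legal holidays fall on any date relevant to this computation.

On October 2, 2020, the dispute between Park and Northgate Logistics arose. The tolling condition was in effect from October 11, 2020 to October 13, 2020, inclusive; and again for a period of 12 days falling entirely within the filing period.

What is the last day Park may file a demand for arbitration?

44 days after October 2, 2020 is November 15, 2020.
From October 11, 2020 through October 13, 2020 inclusive is 3 days; tolling adds 3 days: November 15, 2020 + 3 days = November 18, 2020.
Tolling adds 12 days: November 18, 2020 + 12 days = November 30, 2020.
November 30, 2020 is a Monday and not a legal holiday, so no extension applies.

November 30, 2020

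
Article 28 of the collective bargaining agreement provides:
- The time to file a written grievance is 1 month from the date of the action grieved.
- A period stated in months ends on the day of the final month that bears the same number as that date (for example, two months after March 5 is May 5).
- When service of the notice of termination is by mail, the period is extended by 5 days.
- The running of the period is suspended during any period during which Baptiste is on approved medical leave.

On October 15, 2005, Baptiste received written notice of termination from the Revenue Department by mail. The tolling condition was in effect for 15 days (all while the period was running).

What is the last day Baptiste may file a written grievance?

1 month after October 15, 2005 is November 15, 2005.
Service was by mail, adding 5 days: November 15, 2005 + 5 days = November 20, 2005.
Tolling adds 15 days: November 20, 2005 + 15 days = December 5, 2005.

December 5, 2005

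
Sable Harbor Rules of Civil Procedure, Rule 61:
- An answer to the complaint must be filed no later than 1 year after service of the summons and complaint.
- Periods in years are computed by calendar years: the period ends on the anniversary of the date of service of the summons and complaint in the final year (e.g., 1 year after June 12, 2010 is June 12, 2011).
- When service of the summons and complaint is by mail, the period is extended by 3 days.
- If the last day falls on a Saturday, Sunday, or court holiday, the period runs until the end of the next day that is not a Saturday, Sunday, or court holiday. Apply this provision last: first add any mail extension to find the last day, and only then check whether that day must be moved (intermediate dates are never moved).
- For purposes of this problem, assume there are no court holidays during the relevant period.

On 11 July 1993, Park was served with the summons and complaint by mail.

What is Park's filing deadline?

1 year after 11 July 1993 is July 11, 1994.
Service was by mail, adding 3 days: July 11, 1994 + 3 days = July 14, 1994.
July 14, 1994 is a Thursday and not a court holiday, so no extension applies.

July 14, 1994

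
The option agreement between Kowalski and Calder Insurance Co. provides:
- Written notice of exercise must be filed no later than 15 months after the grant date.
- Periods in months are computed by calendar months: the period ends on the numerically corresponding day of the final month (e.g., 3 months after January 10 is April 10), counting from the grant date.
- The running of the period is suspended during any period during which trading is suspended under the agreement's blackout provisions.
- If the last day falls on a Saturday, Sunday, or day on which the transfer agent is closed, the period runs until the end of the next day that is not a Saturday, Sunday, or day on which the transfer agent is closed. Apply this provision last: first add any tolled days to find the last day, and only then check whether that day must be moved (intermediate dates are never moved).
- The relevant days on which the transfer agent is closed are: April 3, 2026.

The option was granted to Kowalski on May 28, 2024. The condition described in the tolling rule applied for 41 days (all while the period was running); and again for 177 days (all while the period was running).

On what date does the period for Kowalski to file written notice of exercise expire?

April 6, 2026

15 months after May 28, 2024 is August 28, 2025.
Tolling adds 41 days: August 28, 2025 + 41 days = October 8, 2025.
Tolling adds 177 days: October 8, 2025 + 177 days = April 3, 2026.
April 3, 2026 is a listed holiday; April 4, 2026 is Saturday; April 5, 2026 is Sunday. The next qualifying day is April 6, 2026.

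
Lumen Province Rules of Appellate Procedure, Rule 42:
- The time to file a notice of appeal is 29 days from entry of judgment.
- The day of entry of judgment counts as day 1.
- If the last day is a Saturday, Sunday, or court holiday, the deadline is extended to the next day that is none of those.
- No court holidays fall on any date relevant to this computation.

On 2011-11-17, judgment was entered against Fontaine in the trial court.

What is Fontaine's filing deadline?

Counting 2011-11-17 as day 1, day 29 is December 15, 2011.
December 15, 2011 is a Thursday and not a court holiday, so no extension applies.

December 15, 2011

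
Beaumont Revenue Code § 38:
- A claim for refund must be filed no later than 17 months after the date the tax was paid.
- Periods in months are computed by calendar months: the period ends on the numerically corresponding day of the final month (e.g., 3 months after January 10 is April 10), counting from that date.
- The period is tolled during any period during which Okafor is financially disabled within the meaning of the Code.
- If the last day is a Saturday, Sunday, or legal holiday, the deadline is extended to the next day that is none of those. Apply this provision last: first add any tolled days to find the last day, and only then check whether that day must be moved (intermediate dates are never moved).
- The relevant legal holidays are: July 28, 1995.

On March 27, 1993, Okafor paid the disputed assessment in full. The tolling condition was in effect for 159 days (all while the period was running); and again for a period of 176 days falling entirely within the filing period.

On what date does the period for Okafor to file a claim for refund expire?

July 31, 1995

17 months after March 27, 1993 is August 27, 1994.
Tolling adds 159 days: August 27, 1994 + 159 days = February 2, 1995.
Tolling adds 176 days: February 2, 1995 + 176 days = July 28, 1995.
July 28, 1995 is a listed holiday; July 29, 1995 is Saturday; July 30, 1995 is Sunday. The next qualifying day is July 31, 1995.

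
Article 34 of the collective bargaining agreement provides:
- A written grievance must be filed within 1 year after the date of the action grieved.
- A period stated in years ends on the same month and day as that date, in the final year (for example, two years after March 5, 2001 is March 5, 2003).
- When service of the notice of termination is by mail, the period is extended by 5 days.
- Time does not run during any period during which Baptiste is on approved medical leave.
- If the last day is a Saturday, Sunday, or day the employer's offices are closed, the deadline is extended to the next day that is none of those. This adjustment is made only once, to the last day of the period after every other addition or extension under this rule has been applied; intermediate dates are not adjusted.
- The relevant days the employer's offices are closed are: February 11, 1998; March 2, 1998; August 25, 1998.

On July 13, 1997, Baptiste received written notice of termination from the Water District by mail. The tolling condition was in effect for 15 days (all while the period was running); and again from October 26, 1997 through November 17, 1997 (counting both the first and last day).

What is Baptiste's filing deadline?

1 year after July 13, 1997 is July 13, 1998.
Service was by mail, adding 5 days: July 13, 1998 + 5 days = July 18, 1998.
Tolling adds 15 days: July 18, 1998 + 15 days = August 2, 1998.
From October 26, 1997 through November 17, 1997 inclusive is 23 days; tolling adds 23 days: August 2, 1998 + 23 days = August 25, 1998.
August 25, 1998 is a listed holiday. The next qualifying day is August 26, 1998.

August 26, 1998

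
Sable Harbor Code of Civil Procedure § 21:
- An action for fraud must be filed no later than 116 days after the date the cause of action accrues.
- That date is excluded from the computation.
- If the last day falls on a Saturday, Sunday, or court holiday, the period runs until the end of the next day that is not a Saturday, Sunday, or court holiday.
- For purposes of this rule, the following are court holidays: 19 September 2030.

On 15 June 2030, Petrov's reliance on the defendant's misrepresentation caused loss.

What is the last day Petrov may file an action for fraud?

116 days after 15 June 2030 is October 9, 2030.
October 9, 2030 is a Wednesday and not a court holiday, so no extension applies.

October 9, 2030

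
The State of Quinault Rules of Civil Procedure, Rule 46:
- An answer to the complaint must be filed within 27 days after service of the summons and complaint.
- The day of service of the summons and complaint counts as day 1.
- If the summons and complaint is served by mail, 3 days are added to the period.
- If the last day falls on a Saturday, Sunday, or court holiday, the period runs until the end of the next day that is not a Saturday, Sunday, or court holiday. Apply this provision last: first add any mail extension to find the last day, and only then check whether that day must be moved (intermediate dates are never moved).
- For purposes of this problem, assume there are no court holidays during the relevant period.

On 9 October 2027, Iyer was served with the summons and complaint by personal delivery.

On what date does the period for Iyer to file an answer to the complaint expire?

November 4, 2027

Counting 9 October 2027 as day 1, day 27 is November 4, 2027.
Service was not by mail, so no mail extension applies.
November 4, 2027 is a Thursday and not a court holiday, so no extension applies.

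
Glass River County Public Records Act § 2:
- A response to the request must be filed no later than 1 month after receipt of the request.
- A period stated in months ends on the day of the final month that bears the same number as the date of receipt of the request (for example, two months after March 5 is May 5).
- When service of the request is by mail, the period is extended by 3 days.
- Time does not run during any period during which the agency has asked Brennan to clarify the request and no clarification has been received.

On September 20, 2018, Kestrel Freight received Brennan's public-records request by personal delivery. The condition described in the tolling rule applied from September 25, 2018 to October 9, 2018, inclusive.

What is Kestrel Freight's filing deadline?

November 4, 2018

1 month after September 20, 2018 is October 20, 2018.
Service was not by mail, so no mail extension applies.
From September 25, 2018 through October 9, 2018 inclusive is 15 days; tolling adds 15 days: October 20, 2018 + 15 days = November 4, 2018.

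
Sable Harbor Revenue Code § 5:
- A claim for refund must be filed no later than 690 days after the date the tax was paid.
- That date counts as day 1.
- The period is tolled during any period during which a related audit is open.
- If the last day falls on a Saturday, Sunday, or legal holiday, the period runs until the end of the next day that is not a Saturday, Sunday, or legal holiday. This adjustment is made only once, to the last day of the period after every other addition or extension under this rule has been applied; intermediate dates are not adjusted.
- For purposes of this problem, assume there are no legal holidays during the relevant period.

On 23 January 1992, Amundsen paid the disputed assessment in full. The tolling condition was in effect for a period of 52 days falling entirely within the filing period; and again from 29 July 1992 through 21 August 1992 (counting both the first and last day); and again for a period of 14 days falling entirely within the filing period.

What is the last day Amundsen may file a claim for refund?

Counting 23 January 1992 as day 1, day 690 is December 12, 1993.
Tolling adds 52 days: December 12, 1993 + 52 days = February 2, 1994.
From July 29, 1992 through August 21, 1992 inclusive is 24 days; tolling adds 24 days: February 2, 1994 + 24 days = February 26, 1994.
Tolling adds 14 days: February 26, 1994 + 14 days = March 12, 1994.
March 12, 1994 is Saturday; March 13, 1994 is Sunday. The next qualifying day is March 14, 1994.

March 14, 1994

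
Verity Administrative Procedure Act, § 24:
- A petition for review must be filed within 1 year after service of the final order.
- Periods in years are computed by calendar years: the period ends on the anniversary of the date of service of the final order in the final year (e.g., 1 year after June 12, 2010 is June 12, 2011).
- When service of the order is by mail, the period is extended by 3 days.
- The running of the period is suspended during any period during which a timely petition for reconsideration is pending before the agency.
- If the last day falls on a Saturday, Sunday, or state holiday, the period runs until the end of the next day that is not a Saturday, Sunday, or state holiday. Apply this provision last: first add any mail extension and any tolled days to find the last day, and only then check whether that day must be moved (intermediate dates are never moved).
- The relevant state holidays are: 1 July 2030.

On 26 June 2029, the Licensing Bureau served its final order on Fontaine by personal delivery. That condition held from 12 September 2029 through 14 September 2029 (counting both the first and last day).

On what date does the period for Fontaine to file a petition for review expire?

July 2, 2030

1 year after 26 June 2029 is June 26, 2030.
Service was not by mail, so no mail extension applies.
From September 12, 2029 through September 14, 2029 inclusive is 3 days; tolling adds 3 days: June 26, 2030 + 3 days = June 29, 2030.
June 29, 2030 is Saturday; June 30, 2030 is Sunday; July 1, 2030 is a listed holiday. The next qualifying day is July 2, 2030.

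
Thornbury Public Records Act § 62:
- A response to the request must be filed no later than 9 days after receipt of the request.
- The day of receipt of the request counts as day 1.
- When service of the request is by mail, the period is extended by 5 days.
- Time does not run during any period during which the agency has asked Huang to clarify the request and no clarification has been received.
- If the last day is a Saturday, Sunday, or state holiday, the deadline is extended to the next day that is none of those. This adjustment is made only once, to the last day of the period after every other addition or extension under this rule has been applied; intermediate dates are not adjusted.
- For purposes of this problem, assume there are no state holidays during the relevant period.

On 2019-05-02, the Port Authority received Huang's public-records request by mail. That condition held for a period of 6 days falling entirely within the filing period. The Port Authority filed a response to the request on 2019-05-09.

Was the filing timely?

Counting 2019-05-02 as day 1, day 9 is May 10, 2019.
Service was by mail, adding 5 days: May 10, 2019 + 5 days = May 15, 2019.
Tolling adds 6 days: May 15, 2019 + 6 days = May 21, 2019.
May 21, 2019 is a Tuesday and not a state holiday, so no extension applies.
The deadline is May 21, 2019; the filing on May 9, 2019 is on or before that date.

Yes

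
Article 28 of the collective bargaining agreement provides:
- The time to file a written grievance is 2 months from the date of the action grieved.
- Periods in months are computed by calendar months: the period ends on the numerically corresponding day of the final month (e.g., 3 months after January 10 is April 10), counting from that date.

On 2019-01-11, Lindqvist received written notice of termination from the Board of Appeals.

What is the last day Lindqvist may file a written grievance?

2 months after 2019-01-11 is March 11, 2019.

March 11, 2019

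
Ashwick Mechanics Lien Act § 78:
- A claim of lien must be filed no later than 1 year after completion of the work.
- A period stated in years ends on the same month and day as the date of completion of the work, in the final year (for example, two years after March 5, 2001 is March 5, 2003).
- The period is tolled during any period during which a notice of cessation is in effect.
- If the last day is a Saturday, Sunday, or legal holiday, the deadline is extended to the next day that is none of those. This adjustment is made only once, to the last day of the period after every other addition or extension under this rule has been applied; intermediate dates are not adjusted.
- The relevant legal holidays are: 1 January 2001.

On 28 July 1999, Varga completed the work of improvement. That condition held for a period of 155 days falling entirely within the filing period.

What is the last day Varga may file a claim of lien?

January 2, 2001

1 year after 28 July 1999 is July 28, 2000.
Tolling adds 155 days: July 28, 2000 + 155 days = December 30, 2000.
December 30, 2000 is Saturday; December 31, 2000 is Sunday; January 1, 2001 is a listed holiday. The next qualifying day is January 2, 2001.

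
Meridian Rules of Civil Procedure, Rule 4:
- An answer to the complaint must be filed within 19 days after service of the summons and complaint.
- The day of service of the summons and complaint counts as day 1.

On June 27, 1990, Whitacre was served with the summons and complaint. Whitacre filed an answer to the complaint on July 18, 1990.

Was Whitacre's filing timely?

Counting June 27, 1990 as day 1, day 19 is July 15, 1990.
The deadline is July 15, 1990; the filing on July 18, 1990 is after that date.

No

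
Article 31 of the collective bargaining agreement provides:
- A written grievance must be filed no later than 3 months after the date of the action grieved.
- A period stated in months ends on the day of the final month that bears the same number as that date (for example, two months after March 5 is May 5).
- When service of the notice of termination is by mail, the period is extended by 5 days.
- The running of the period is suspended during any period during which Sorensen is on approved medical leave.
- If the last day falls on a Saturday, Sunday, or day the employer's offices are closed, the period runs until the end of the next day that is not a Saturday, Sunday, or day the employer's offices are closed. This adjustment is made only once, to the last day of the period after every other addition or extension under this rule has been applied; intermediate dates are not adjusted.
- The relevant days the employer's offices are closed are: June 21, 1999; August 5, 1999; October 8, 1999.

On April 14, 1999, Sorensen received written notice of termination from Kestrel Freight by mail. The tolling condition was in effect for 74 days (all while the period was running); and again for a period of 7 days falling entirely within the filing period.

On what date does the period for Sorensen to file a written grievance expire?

3 months after April 14, 1999 is July 14, 1999.
Service was by mail, adding 5 days: July 14, 1999 + 5 days = July 19, 1999.
Tolling adds 74 days: July 19, 1999 + 74 days = October 1, 1999.
Tolling adds 7 days: October 1, 1999 + 7 days = October 8, 1999.
October 8, 1999 is a listed holiday; October 9, 1999 is Saturday; October 10, 1999 is Sunday. The next qualifying day is October 11, 1999.

October 11, 1999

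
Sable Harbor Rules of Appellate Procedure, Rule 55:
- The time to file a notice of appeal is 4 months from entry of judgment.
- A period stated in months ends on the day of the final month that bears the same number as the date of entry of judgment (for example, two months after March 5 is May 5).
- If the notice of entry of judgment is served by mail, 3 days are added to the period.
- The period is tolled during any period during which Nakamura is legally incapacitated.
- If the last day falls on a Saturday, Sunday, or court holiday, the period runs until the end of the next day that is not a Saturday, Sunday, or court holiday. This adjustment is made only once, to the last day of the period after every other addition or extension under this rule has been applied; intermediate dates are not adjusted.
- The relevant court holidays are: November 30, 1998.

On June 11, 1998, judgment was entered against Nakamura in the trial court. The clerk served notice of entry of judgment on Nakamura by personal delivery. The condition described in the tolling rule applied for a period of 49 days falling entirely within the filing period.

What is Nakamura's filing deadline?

December 1, 1998

4 months after June 11, 1998 is October 11, 1998.
Service was not by mail, so no mail extension applies.
Tolling adds 49 days: October 11, 1998 + 49 days = November 29, 1998.
November 29, 1998 is Sunday; November 30, 1998 is a listed holiday. The next qualifying day is December 1, 1998.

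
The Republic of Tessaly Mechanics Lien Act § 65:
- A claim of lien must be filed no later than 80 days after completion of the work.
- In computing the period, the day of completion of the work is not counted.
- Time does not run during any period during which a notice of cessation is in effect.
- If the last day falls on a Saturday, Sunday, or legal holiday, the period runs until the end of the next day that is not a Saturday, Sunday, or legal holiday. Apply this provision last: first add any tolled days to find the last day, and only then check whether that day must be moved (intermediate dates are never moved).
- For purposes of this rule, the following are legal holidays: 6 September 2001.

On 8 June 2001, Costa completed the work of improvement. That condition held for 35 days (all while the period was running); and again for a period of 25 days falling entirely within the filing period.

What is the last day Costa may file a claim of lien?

80 days after 8 June 2001 is August 27, 2001.
Tolling adds 35 days: August 27, 2001 + 35 days = October 1, 2001.
Tolling adds 25 days: October 1, 2001 + 25 days = October 26, 2001.
October 26, 2001 is a Friday and not a legal holiday, so no extension applies.

October 26, 2001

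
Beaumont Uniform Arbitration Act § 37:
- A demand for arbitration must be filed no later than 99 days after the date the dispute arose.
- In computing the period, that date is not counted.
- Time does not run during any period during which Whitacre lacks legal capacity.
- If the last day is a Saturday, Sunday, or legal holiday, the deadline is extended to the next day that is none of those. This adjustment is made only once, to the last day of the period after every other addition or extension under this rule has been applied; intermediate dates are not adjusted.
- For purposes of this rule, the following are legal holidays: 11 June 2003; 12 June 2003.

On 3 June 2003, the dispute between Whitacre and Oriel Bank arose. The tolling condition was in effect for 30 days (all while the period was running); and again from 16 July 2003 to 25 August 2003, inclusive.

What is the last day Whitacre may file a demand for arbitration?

November 20, 2003

99 days after 3 June 2003 is September 10, 2003.
Tolling adds 30 days: September 10, 2003 + 30 days = October 10, 2003.
From July 16, 2003 through August 25, 2003 inclusive is 41 days; tolling adds 41 days: October 10, 2003 + 41 days = November 20, 2003.
November 20, 2003 is a Thursday and not a legal holiday, so no extension applies.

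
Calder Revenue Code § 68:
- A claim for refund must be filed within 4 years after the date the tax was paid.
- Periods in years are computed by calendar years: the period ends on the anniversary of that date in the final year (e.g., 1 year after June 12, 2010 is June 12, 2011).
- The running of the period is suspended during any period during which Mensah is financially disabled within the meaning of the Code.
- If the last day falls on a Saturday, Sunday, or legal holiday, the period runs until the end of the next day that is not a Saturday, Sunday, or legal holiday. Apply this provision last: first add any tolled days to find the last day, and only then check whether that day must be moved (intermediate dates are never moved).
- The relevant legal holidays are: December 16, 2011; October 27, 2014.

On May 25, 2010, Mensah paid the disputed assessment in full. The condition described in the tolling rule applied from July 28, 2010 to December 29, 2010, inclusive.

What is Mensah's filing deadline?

October 28, 2014

4 years after May 25, 2010 is May 25, 2014.
From July 28, 2010 through December 29, 2010 inclusive is 155 days; tolling adds 155 days: May 25, 2014 + 155 days = October 27, 2014.
October 27, 2014 is a listed holiday. The next qualifying day is October 28, 2014.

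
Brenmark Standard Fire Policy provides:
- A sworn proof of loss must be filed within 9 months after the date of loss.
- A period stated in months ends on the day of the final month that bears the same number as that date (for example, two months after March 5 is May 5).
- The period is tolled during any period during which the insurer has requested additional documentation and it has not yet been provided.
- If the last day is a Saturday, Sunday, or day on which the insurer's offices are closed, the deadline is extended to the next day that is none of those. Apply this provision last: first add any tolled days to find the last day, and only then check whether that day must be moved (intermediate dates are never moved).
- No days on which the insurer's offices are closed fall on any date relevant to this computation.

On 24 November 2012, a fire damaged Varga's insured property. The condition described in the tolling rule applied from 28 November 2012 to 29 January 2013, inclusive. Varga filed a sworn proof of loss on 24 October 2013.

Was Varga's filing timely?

9 months after 24 November 2012 is August 24, 2013.
From November 28, 2012 through January 29, 2013 inclusive is 63 days; tolling adds 63 days: August 24, 2013 + 63 days = October 26, 2013.
October 26, 2013 is Saturday; October 27, 2013 is Sunday. The next qualifying day is October 28, 2013.
The deadline is October 28, 2013; the filing on October 24, 2013 is on or before that date.

Yes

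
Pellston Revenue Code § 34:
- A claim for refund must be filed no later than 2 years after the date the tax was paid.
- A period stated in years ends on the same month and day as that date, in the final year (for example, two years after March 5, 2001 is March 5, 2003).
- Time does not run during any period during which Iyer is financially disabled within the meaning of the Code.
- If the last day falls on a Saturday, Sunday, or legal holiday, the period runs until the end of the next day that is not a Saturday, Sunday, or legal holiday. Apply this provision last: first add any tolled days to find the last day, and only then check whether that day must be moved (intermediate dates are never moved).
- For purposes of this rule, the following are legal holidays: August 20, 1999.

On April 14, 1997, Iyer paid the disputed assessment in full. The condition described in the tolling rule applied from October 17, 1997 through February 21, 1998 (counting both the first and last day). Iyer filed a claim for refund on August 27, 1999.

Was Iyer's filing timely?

No

2 years after April 14, 1997 is April 14, 1999.
From October 17, 1997 through February 21, 1998 inclusive is 128 days; tolling adds 128 days: April 14, 1999 + 128 days = August 20, 1999.
August 20, 1999 is a listed holiday; August 21, 1999 is Saturday; August 22, 1999 is Sunday. The next qualifying day is August 23, 1999.
The deadline is August 23, 1999; the filing on August 27, 1999 is after that date.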